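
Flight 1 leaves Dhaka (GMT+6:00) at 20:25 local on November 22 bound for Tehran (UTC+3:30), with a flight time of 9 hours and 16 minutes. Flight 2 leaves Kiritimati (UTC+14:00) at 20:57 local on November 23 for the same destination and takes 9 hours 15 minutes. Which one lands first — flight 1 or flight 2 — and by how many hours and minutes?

the first, by 16 hours 31 minutes

Flight 1 in UTC: 20:25 − 6:00 = 14:25 on Nov 22.
+9 hours 16 minutes → arrive 23:41 UTC on Nov 22.
Flight 2 in UTC: 20:57 − 14:00 = 06:57 on Nov 23.
+9 hours and 15 minutes → arrive 16:12 UTC on Nov 23.
Flight 1 lands earlier by 16 hours 31 minutes.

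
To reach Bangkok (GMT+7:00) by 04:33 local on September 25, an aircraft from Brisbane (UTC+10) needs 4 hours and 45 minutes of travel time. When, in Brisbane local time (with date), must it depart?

02:48 on September 25

Target arrival in UTC: 04:33 − 7:00 = 21:33 on Sep 24.
Subtract 4 hours and 45 minutes → departure 16:48 UTC on Sep 24.
Brisbane is UTC+10:00: 16:48 + 10:00 = 02:48 on Sep 25.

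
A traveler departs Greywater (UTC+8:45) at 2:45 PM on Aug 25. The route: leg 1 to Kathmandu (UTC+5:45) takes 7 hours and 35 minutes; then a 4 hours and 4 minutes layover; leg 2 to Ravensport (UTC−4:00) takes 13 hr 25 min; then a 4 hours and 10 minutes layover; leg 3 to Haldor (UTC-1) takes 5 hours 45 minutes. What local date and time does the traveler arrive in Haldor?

3:59 PM on August 26

Convert departure to UTC: 2:45 PM − 8:45 = 6:00 AM UTC on Aug 25.
Add 7 hours and 35 minutes leg 1 → 1:35 PM UTC.
Add 4 hours 4 minutes layover in Kathmandu → 5:39 PM UTC.
Add 13 hours and 25 minutes leg 2 → 7:04 AM UTC (Aug 26).
Add 4 hours 10 minutes layover in Ravensport → 11:14 AM UTC.
Add 5 hours and 45 minutes leg 3 → 4:59 PM UTC.
Haldor is UTC−1:00, so local arrival = 4:59 PM − 1:00 = 3:59 PM on Aug 26.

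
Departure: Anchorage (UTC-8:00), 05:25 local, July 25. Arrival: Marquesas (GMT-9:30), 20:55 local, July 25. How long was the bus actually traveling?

17 hours

Departure in UTC: 05:25 + 8:00 = 13:25 on Jul 25.
Arrival in UTC: 20:55 + 9:30 = 06:25 on Jul 26.
Elapsed = 06:25 − 13:25 (+1 day) = 17 hours.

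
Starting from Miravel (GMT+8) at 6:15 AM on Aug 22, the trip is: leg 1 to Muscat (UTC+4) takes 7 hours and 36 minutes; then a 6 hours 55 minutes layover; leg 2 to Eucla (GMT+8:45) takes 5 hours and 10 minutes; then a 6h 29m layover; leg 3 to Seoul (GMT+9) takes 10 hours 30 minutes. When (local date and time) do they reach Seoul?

7:55 PM on August 23

Convert departure to UTC: 6:15 AM − 8:00 = 10:15 PM UTC on Aug 21.
Add 7 hours and 36 minutes leg 1 → 5:51 AM UTC (Aug 22).
Add 6 hours and 55 minutes layover in Muscat → 12:46 PM UTC.
Add 5 hours and 10 minutes leg 2 → 5:56 PM UTC.
Add 6 hours and 29 minutes layover in Eucla → 12:25 AM UTC (Aug 23).
Add 10 hours and 30 minutes leg 3 → 10:55 AM UTC.
Seoul is UTC+9:00, so local arrival = 10:55 AM + 9:00 = 7:55 PM on Aug 23.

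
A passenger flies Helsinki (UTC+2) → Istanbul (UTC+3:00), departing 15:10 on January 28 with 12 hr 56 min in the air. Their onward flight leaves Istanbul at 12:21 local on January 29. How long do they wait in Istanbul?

Convert departure to UTC: 15:10 − 2:00 = 13:10 UTC on Jan 28.
Add 12 hours and 56 minutes flight time → 02:06 UTC (Jan 29).
Istanbul is UTC+3:00, so local arrival = 02:06 + 3:00 = 05:06 on Jan 29.
Layover = 12:21 − 05:06 = 7 hours 15 minutes.

7 hours 15 minutes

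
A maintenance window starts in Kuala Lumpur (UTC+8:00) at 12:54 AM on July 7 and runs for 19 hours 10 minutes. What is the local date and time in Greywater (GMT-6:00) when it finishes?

Greywater is 14:00 behind Kuala Lumpur.
After 19 hours and 10 minutes it is 8:04 PM in Kuala Lumpur.
Shift by the zone difference: 8:04 PM − 14:00 = 6:04 AM on Jul 7 in Greywater.

6:04 AM on July 7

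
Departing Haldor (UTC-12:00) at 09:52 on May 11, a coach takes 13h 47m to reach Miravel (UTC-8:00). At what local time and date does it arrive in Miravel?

03:39 on May 12

Convert departure to UTC: 09:52 + 12:00 = 21:52 UTC on May 11.
Add 13 hours 47 minutes travel time → 11:39 UTC (May 12).
Miravel is UTC−8:00, so local arrival = 11:39 − 8:00 = 03:39 on May 12.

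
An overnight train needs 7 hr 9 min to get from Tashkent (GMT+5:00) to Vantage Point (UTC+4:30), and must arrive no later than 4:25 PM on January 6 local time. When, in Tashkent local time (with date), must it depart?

Target arrival in UTC: 4:25 PM − 4:30 = 11:55 AM on Jan 6.
Subtract 7 hours 9 minutes → departure 4:46 AM UTC on Jan 6.
Tashkent is UTC+5:00: 4:46 AM + 5:00 = 9:46 AM on Jan 6.

9:46 AM on January 6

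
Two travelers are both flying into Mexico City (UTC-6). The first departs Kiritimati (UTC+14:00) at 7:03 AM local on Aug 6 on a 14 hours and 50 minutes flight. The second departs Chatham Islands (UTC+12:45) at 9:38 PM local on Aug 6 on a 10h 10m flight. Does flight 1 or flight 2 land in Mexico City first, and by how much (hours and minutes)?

the first, by 11 hours 10 minutes

Flight 1 in UTC: 7:03 AM − 14:00 = 5:03 PM on Aug 5.
+14 hours 50 minutes → arrive 7:53 AM UTC on Aug 6.
Flight 2 in UTC: 9:38 PM − 12:45 = 8:53 AM on Aug 6.
+10 hours and 10 minutes → arrive 7:03 PM UTC on Aug 6.
Flight 1 lands earlier by 11 hours 10 minutes.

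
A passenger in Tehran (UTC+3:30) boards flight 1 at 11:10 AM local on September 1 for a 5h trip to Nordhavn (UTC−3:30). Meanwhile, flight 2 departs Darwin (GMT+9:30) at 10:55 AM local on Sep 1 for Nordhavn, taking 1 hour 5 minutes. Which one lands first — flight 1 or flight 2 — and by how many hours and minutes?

Flight 1 in UTC: 11:10 AM − 3:30 = 7:40 AM on Sep 1.
+5 hours → arrive 12:40 PM UTC on Sep 1.
Flight 2 in UTC: 10:55 AM − 9:30 = 1:25 AM on Sep 1.
+1 hour and 5 minutes → arrive 2:30 AM UTC on Sep 1.
Flight 2 lands earlier by 10 hours 10 minutes.

the second, by 10 hours 10 minutes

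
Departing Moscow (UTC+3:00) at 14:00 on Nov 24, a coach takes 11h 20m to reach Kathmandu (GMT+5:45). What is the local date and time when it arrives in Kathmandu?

Convert departure to UTC: 14:00 − 3:00 = 11:00 UTC on Nov 24.
Add 11 hours 20 minutes travel time → 22:20 UTC.
Kathmandu is UTC+5:45, so local arrival = 22:20 + 5:45 = 04:05 on Nov 25.

04:05 on November 25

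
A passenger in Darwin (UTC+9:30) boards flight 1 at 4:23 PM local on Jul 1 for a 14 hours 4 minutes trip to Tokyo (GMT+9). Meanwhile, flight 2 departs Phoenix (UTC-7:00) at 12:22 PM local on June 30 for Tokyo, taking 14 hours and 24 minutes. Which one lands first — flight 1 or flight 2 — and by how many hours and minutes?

the second, by 11 hours 11 minutes

Flight 1 in UTC: 4:23 PM − 9:30 = 6:53 AM on Jul 1.
+14 hours 4 minutes → arrive 8:57 PM UTC on Jul 1.
Flight 2 in UTC: 12:22 PM + 7:00 = 7:22 PM on Jun 30.
+14 hours and 24 minutes → arrive 9:46 AM UTC on Jul 1.
Flight 2 lands earlier by 11 hours 11 minutes.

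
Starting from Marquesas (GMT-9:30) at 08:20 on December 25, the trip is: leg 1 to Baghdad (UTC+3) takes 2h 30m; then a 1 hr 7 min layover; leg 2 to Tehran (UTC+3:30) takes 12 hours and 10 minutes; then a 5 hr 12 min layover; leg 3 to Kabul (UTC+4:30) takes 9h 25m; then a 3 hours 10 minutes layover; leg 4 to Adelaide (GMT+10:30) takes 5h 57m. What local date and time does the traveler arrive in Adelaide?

Convert departure to UTC: 08:20 + 9:30 = 17:50 UTC on Dec 25.
Add 2 hours and 30 minutes leg 1 → 20:20 UTC.
Add 1 hour and 7 minutes layover in Baghdad → 21:27 UTC.
Add 12 hours 10 minutes leg 2 → 09:37 UTC (Dec 26).
Add 5 hours and 12 minutes layover in Tehran → 14:49 UTC.
Add 9 hours 25 minutes leg 3 → 00:14 UTC (Dec 27).
Add 3 hours 10 minutes layover in Kabul → 03:24 UTC.
Add 5 hours and 57 minutes leg 4 → 09:21 UTC.
Adelaide is UTC+10:30, so local arrival = 09:21 + 10:30 = 19:51 on Dec 27.

19:51 on December 27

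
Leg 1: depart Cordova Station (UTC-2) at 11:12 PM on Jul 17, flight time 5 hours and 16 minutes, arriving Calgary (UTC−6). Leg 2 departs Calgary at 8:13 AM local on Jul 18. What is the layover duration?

7 hours 45 minutes

Convert departure to UTC: 11:12 PM + 2:00 = 1:12 AM UTC on Jul 18.
Add 5 hours and 16 minutes flight time → 6:28 AM UTC.
Calgary is UTC−6:00, so local arrival = 6:28 AM − 6:00 = 12:28 AM on Jul 18.
Layover = 8:13 AM − 12:28 AM = 7 hours 45 minutes.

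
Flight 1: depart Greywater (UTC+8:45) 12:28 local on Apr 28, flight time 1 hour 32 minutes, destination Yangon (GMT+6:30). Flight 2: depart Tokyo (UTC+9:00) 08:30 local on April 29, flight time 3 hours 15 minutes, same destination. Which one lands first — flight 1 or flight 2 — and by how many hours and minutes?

the first, by 21 hours 30 minutes

Flight 1 in UTC: 12:28 − 8:45 = 03:43 on Apr 28.
+1 hour 32 minutes → arrive 05:15 UTC on Apr 28.
Flight 2 in UTC: 08:30 − 9:00 = 23:30 on Apr 28.
+3 hours 15 minutes → arrive 02:45 UTC on Apr 29.
Flight 1 lands earlier by 21 hours 30 minutes.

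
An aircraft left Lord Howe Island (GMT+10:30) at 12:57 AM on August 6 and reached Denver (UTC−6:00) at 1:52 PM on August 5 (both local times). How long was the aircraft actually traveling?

Denver is 16:30 behind Lord Howe Island.
Clock-face elapsed time (ignoring zones) is −11 hours 5 minutes.
Actual elapsed = −11 hours 5 minutes + 16:30 = 5 hours 25 minutes.

5 hours 25 minutes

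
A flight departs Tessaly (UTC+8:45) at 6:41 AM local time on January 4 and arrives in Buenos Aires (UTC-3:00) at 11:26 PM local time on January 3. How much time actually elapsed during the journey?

4 hours 30 minutes

Departure in UTC: 6:41 AM − 8:45 = 9:56 PM on Jan 3.
Arrival in UTC: 11:26 PM + 3:00 = 2:26 AM on Jan 4.
Elapsed = 2:26 AM − 9:56 PM (+1 day) = 4 hours 30 minutes.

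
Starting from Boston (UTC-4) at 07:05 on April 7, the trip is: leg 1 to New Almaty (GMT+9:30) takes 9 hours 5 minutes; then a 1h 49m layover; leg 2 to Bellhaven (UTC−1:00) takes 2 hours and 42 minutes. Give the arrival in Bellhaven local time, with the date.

23:41 on April 7

Convert departure to UTC: 07:05 + 4:00 = 11:05 UTC on Apr 7.
Add 9 hours and 5 minutes leg 1 → 20:10 UTC.
Add 1 hour and 49 minutes layover in New Almaty → 21:59 UTC.
Add 2 hours 42 minutes leg 2 → 00:41 UTC (Apr 8).
Bellhaven is UTC−1:00, so local arrival = 00:41 − 1:00 = 23:41 on Apr 7.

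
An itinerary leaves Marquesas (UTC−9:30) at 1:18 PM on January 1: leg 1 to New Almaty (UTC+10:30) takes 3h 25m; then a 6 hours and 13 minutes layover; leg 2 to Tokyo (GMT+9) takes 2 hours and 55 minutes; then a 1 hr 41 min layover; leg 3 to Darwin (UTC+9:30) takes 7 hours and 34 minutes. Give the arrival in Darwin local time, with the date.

6:06 AM on January 3

Convert departure to UTC: 1:18 PM + 9:30 = 10:48 PM UTC on Jan 1.
Add 3 hours 25 minutes leg 1 → 2:13 AM UTC (Jan 2).
Add 6 hours 13 minutes layover in New Almaty → 8:26 AM UTC.
Add 2 hours 55 minutes leg 2 → 11:21 AM UTC.
Add 1 hour and 41 minutes layover in Tokyo → 1:02 PM UTC.
Add 7 hours 34 minutes leg 3 → 8:36 PM UTC.
Darwin is UTC+9:30, so local arrival = 8:36 PM + 9:30 = 6:06 AM on Jan 3.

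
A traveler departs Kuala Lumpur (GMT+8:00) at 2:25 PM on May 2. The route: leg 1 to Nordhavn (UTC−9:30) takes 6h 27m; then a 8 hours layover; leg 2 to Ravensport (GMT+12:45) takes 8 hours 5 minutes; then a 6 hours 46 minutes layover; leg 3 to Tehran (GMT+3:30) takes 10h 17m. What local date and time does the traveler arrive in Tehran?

Convert departure to UTC: 2:25 PM − 8:00 = 6:25 AM UTC on May 2.
Add 6 hours and 27 minutes leg 1 → 12:52 PM UTC.
Add 8 hours layover in Nordhavn → 8:52 PM UTC.
Add 8 hours and 5 minutes leg 2 → 4:57 AM UTC (May 3).
Add 6 hours and 46 minutes layover in Ravensport → 11:43 AM UTC.
Add 10 hours and 17 minutes leg 3 → 10:00 PM UTC.
Tehran is UTC+3:30, so local arrival = 10:00 PM + 3:30 = 1:30 AM on May 4.

1:30 AM on May 4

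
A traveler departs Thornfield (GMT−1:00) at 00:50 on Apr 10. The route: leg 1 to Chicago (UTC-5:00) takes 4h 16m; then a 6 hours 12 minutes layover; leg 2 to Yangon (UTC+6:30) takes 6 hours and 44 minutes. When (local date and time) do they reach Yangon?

01:32 on April 11

Convert departure to UTC: 00:50 + 1:00 = 01:50 UTC on Apr 10.
Add 4 hours and 16 minutes leg 1 → 06:06 UTC.
Add 6 hours 12 minutes layover in Chicago → 12:18 UTC.
Add 6 hours 44 minutes leg 2 → 19:02 UTC.
Yangon is UTC+6:30, so local arrival = 19:02 + 6:30 = 01:32 on Apr 11.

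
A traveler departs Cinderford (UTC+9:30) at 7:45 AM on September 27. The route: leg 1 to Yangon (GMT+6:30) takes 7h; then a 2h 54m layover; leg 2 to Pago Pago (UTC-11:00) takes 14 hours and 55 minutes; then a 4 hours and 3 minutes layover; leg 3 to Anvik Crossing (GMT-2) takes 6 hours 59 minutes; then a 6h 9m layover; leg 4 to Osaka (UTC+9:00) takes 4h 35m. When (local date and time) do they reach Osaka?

Convert departure to UTC: 7:45 AM − 9:30 = 10:15 PM UTC on Sep 26.
Add 7 hours leg 1 → 5:15 AM UTC (Sep 27).
Add 2 hours 54 minutes layover in Yangon → 8:09 AM UTC.
Add 14 hours and 55 minutes leg 2 → 11:04 PM UTC.
Add 4 hours 3 minutes layover in Pago Pago → 3:07 AM UTC (Sep 28).
Add 6 hours 59 minutes leg 3 → 10:06 AM UTC.
Add 6 hours 9 minutes layover in Anvik Crossing → 4:15 PM UTC.
Add 4 hours 35 minutes leg 4 → 8:50 PM UTC.
Osaka is UTC+9:00, so local arrival = 8:50 PM + 9:00 = 5:50 AM on Sep 29.

5:50 AM on September 29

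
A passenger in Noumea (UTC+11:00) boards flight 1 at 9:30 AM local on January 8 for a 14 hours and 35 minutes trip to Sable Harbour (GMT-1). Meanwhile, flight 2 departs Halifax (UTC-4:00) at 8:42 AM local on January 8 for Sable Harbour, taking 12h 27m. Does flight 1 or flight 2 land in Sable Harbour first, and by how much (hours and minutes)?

the first, by 12 hours 4 minutes

Flight 1 in UTC: 9:30 AM − 11:00 = 10:30 PM on Jan 7.
+14 hours and 35 minutes → arrive 1:05 PM UTC on Jan 8.
Flight 2 in UTC: 8:42 AM + 4:00 = 12:42 PM on Jan 8.
+12 hours and 27 minutes → arrive 1:09 AM UTC on Jan 9.
Flight 1 lands earlier by 12 hours 4 minutes.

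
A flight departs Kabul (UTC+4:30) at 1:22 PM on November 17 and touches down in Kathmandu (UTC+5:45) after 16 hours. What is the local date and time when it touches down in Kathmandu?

6:37 AM on November 18

Convert departure to UTC: 1:22 PM − 4:30 = 8:52 AM UTC on Nov 17.
Add 16 hours travel time → 12:52 AM UTC (Nov 18).
Kathmandu is UTC+5:45, so local arrival = 12:52 AM + 5:45 = 6:37 AM on Nov 18.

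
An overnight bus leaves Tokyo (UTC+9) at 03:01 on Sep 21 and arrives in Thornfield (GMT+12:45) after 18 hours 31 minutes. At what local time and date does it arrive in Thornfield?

01:17 on Sep 22

Thornfield is 3:45 ahead of Tokyo.
After 18 hours and 31 minutes it is 21:32 in Tokyo.
Shift by the zone difference: 21:32 + 3:45 = 01:17 on Sep 22 in Thornfield.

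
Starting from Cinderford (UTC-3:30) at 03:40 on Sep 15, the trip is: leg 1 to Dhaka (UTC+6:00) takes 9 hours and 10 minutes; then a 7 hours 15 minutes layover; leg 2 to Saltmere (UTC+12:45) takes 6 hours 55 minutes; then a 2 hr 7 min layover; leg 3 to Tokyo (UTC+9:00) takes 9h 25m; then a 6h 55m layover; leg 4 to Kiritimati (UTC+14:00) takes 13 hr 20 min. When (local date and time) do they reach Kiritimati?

Convert departure to UTC: 03:40 + 3:30 = 07:10 UTC on Sep 15.
Add 9 hours and 10 minutes leg 1 → 16:20 UTC.
Add 7 hours and 15 minutes layover in Dhaka → 23:35 UTC.
Add 6 hours and 55 minutes leg 2 → 06:30 UTC (Sep 16).
Add 2 hours 7 minutes layover in Saltmere → 08:37 UTC.
Add 9 hours 25 minutes leg 3 → 18:02 UTC.
Add 6 hours 55 minutes layover in Tokyo → 00:57 UTC (Sep 17).
Add 13 hours and 20 minutes leg 4 → 14:17 UTC.
Kiritimati is UTC+14:00, so local arrival = 14:17 + 14:00 = 04:17 on Sep 18.

04:17 on Sep 18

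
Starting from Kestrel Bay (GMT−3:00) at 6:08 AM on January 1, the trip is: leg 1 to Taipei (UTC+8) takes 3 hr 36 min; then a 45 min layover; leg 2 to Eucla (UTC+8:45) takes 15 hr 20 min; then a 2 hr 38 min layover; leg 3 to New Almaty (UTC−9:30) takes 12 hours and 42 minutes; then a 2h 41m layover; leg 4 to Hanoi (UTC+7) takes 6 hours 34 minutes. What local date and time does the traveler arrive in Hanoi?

Convert departure to UTC: 6:08 AM + 3:00 = 9:08 AM UTC on Jan 1.
Add 3 hours 36 minutes leg 1 → 12:44 PM UTC.
Add 45 minutes layover in Taipei → 1:29 PM UTC.
Add 15 hours and 20 minutes leg 2 → 4:49 AM UTC (Jan 2).
Add 2 hours and 38 minutes layover in Eucla → 7:27 AM UTC.
Add 12 hours and 42 minutes leg 3 → 8:09 PM UTC.
Add 2 hours and 41 minutes layover in New Almaty → 10:50 PM UTC.
Add 6 hours and 34 minutes leg 4 → 5:24 AM UTC (Jan 3).
Hanoi is UTC+7:00, so local arrival = 5:24 AM + 7:00 = 12:24 PM on Jan 3.

12:24 PM on Jan 3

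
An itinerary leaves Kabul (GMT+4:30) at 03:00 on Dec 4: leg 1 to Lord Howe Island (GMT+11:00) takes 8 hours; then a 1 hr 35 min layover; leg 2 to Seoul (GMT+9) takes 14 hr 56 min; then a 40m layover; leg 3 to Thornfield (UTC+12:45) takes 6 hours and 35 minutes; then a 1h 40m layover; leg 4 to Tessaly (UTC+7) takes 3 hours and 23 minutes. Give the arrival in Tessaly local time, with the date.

18:19 on December 5

Convert departure to UTC: 03:00 − 4:30 = 22:30 UTC on Dec 3.
Add 8 hours leg 1 → 06:30 UTC (Dec 4).
Add 1 hour 35 minutes layover in Lord Howe Island → 08:05 UTC.
Add 14 hours and 56 minutes leg 2 → 23:01 UTC.
Add 40 minutes layover in Seoul → 23:41 UTC.
Add 6 hours 35 minutes leg 3 → 06:16 UTC (Dec 5).
Add 1 hour 40 minutes layover in Thornfield → 07:56 UTC.
Add 3 hours and 23 minutes leg 4 → 11:19 UTC.
Tessaly is UTC+7:00, so local arrival = 11:19 + 7:00 = 18:19 on Dec 5.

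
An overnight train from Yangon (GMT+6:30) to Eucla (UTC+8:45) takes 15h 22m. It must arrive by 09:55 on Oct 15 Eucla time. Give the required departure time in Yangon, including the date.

Target arrival in UTC: 09:55 − 8:45 = 01:10 on Oct 15.
Subtract 15 hours 22 minutes → departure 09:48 UTC on Oct 14.
Yangon is UTC+6:30: 09:48 + 6:30 = 16:18 on Oct 14.

16:18 on October 14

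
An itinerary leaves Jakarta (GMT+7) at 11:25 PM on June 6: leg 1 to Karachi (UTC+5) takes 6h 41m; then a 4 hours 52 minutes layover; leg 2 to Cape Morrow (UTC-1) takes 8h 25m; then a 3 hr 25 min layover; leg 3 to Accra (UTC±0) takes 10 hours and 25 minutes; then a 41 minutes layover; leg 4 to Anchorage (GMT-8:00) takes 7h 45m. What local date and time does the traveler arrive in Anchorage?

2:39 AM on June 8

Convert departure to UTC: 11:25 PM − 7:00 = 4:25 PM UTC on Jun 6.
Add 6 hours 41 minutes leg 1 → 11:06 PM UTC.
Add 4 hours 52 minutes layover in Karachi → 3:58 AM UTC (Jun 7).
Add 8 hours and 25 minutes leg 2 → 12:23 PM UTC.
Add 3 hours 25 minutes layover in Cape Morrow → 3:48 PM UTC.
Add 10 hours and 25 minutes leg 3 → 2:13 AM UTC (Jun 8).
Add 41 minutes layover in Accra → 2:54 AM UTC.
Add 7 hours 45 minutes leg 4 → 10:39 AM UTC.
Anchorage is UTC−8:00, so local arrival = 10:39 AM − 8:00 = 2:39 AM on Jun 8.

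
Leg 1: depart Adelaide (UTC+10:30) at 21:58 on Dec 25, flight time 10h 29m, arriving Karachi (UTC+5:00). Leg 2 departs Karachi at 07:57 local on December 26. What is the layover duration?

5 hours

Convert departure to UTC: 21:58 − 10:30 = 11:28 UTC on Dec 25.
Add 10 hours 29 minutes flight time → 21:57 UTC.
Karachi is UTC+5:00, so local arrival = 21:57 + 5:00 = 02:57 on Dec 26.
Layover = 07:57 − 02:57 = 5 hours.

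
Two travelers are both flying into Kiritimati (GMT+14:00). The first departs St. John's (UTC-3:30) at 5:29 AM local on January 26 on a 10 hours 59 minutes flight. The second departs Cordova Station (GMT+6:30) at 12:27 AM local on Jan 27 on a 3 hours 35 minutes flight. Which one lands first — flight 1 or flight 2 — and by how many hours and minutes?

the first, by 1 hour 34 minutes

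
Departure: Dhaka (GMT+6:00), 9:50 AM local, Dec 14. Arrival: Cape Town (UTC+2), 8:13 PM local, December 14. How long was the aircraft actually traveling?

14 hours 23 minutes

Departure in UTC: 9:50 AM − 6:00 = 3:50 AM on Dec 14.
Arrival in UTC: 8:13 PM − 2:00 = 6:13 PM on Dec 14.
Elapsed = 6:13 PM − 3:50 AM = 14 hours 23 minutes.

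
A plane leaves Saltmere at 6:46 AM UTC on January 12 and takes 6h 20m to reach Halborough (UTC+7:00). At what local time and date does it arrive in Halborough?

Departure is given in UTC: 6:46 AM on Jan 12.
Add 6 hours and 20 minutes → 1:06 PM UTC.
Halborough is UTC+7:00: 1:06 PM + 7:00 = 8:06 PM on Jan 12.

8:06 PM on January 12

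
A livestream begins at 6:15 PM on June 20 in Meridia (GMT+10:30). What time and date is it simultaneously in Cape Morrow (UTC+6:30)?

2:15 PM on June 20

In UTC: 6:15 PM − 10:30 = 7:45 AM on Jun 20.
Cape Morrow is UTC+6:30: 7:45 AM + 6:30 = 2:15 PM on Jun 20.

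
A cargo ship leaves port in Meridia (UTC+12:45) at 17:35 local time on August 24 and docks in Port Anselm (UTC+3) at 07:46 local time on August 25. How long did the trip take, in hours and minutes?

23 hours 56 minutes

Port Anselm is 9:45 behind Meridia.
Clock-face elapsed time (ignoring zones) is 14 hours 11 minutes.
Actual elapsed = 14 hours 11 minutes + 9:45 = 23 hours 56 minutes.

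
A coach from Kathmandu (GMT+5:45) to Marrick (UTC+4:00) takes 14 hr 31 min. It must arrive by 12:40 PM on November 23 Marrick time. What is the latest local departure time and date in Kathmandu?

11:54 PM on Nov 22

Target arrival in UTC: 12:40 PM − 4:00 = 8:40 AM on Nov 23.
Subtract 14 hours and 31 minutes → departure 6:09 PM UTC on Nov 22.
Kathmandu is UTC+5:45: 6:09 PM + 5:45 = 11:54 PM on Nov 22.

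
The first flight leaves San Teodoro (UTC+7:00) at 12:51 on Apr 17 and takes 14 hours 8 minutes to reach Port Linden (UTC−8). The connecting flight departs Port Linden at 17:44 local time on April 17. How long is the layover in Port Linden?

Convert departure to UTC: 12:51 − 7:00 = 05:51 UTC on Apr 17.
Add 14 hours and 8 minutes flight time → 19:59 UTC.
Port Linden is UTC−8:00, so local arrival = 19:59 − 8:00 = 11:59 on Apr 17.
Layover = 17:44 − 11:59 = 5 hours 45 minutes.

5 hours 45 minutes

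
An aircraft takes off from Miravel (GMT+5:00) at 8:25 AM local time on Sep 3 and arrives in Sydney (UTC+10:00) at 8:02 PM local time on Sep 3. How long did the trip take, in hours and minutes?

6 hours 37 minutes

Sydney is 5:00 ahead of Miravel.
Clock-face elapsed time (ignoring zones) is 11 hours 37 minutes.
Actual elapsed = 11 hours 37 minutes − 5:00 = 6 hours 37 minutes.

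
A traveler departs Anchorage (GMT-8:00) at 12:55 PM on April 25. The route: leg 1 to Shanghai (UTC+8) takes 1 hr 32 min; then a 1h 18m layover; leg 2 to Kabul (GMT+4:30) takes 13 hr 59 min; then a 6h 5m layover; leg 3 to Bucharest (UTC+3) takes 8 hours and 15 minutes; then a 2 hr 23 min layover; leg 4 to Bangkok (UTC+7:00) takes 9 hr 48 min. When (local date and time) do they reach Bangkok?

11:15 PM on Apr 27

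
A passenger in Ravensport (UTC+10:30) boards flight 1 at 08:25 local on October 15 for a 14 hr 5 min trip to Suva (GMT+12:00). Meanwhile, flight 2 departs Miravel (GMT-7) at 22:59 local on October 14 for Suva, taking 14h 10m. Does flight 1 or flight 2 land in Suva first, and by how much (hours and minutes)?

the first, by 8 hours 9 minutes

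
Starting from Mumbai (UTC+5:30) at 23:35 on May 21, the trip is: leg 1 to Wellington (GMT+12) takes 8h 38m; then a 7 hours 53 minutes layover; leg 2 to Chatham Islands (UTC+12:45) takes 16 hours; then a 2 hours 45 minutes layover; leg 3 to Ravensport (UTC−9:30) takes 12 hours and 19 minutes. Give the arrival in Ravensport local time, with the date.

08:10 on May 23

Convert departure to UTC: 23:35 − 5:30 = 18:05 UTC on May 21.
Add 8 hours 38 minutes leg 1 → 02:43 UTC (May 22).
Add 7 hours and 53 minutes layover in Wellington → 10:36 UTC.
Add 16 hours leg 2 → 02:36 UTC (May 23).
Add 2 hours 45 minutes layover in Chatham Islands → 05:21 UTC.
Add 12 hours and 19 minutes leg 3 → 17:40 UTC.
Ravensport is UTC−9:30, so local arrival = 17:40 − 9:30 = 08:10 on May 23.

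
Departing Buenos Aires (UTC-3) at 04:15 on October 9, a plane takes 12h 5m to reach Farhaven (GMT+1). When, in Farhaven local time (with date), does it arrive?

Convert departure to UTC: 04:15 + 3:00 = 07:15 UTC on Oct 9.
Add 12 hours 5 minutes travel time → 19:20 UTC.
Farhaven is UTC+1:00, so local arrival = 19:20 + 1:00 = 20:20 on Oct 9.

20:20 on Oct 9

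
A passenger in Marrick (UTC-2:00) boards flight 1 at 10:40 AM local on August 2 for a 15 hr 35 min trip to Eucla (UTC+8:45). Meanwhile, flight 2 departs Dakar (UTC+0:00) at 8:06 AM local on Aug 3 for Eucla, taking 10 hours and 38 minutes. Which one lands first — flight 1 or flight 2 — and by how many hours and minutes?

the first, by 14 hours 29 minutes

Flight 1 in UTC: 10:40 AM + 2:00 = 12:40 PM on Aug 2.
+15 hours 35 minutes → arrive 4:15 AM UTC on Aug 3.
Flight 2 departs at 8:06 AM UTC (Aug 3).
+10 hours 38 minutes → arrive 6:44 PM UTC on Aug 3.
Flight 1 lands earlier by 14 hours 29 minutes.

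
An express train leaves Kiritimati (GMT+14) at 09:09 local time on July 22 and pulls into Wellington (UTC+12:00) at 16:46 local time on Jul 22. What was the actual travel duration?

9 hours 37 minutes

Departure in UTC: 09:09 − 14:00 = 19:09 on Jul 21.
Arrival in UTC: 16:46 − 12:00 = 04:46 on Jul 22.
Elapsed = 04:46 − 19:09 (+1 day) = 9 hours 37 minutes.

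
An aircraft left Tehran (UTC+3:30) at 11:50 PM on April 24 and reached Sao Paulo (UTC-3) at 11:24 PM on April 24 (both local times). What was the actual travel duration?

Sao Paulo is 6:30 behind Tehran.
Clock-face elapsed time (ignoring zones) is −26 minutes.
Actual elapsed = −26 minutes + 6:30 = 6 hours 4 minutes.

6 hours 4 minutes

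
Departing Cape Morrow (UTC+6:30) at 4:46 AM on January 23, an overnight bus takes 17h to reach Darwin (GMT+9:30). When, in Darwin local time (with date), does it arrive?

12:46 AM on January 24

Convert departure to UTC: 4:46 AM − 6:30 = 10:16 PM UTC on Jan 22.
Add 17 hours travel time → 3:16 PM UTC (Jan 23).
Darwin is UTC+9:30, so local arrival = 3:16 PM + 9:30 = 12:46 AM on Jan 24.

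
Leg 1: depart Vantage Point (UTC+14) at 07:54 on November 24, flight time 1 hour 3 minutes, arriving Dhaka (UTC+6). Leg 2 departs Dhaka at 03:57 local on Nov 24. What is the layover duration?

3 hours

Convert departure to UTC: 07:54 − 14:00 = 17:54 UTC on Nov 23.
Add 1 hour and 3 minutes flight time → 18:57 UTC.
Dhaka is UTC+6:00, so local arrival = 18:57 + 6:00 = 00:57 on Nov 24.
Layover = 03:57 − 00:57 = 3 hours.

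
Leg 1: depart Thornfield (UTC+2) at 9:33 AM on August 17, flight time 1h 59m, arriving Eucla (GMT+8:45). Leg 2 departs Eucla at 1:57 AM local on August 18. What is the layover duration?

Convert departure to UTC: 9:33 AM − 2:00 = 7:33 AM UTC on Aug 17.
Add 1 hour 59 minutes flight time → 9:32 AM UTC.
Eucla is UTC+8:45, so local arrival = 9:32 AM + 8:45 = 6:17 PM on Aug 17.
Layover = 1:57 AM − 6:17 PM (+1 day) = 7 hours 40 minutes.

7 hours 40 minutes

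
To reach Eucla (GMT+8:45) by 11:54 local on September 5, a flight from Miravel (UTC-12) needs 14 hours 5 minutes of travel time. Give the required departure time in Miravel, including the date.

01:04 on September 4

Target arrival in UTC: 11:54 − 8:45 = 03:09 on Sep 5.
Subtract 14 hours 5 minutes → departure 13:04 UTC on Sep 4.
Miravel is UTC−12:00: 13:04 − 12:00 = 01:04 on Sep 4.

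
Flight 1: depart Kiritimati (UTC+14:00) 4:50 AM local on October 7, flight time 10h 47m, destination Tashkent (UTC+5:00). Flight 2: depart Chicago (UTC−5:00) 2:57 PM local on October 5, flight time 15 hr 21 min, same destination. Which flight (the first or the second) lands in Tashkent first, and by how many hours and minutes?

Flight 1 in UTC: 4:50 AM − 14:00 = 2:50 PM on Oct 6.
+10 hours 47 minutes → arrive 1:37 AM UTC on Oct 7.
Flight 2 in UTC: 2:57 PM + 5:00 = 7:57 PM on Oct 5.
+15 hours 21 minutes → arrive 11:18 AM UTC on Oct 6.
Flight 2 lands earlier by 14 hours 19 minutes.

the second, by 14 hours 19 minutes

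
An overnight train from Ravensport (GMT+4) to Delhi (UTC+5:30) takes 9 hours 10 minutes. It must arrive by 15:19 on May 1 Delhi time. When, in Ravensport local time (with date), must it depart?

Target arrival in UTC: 15:19 − 5:30 = 09:49 on May 1.
Subtract 9 hours and 10 minutes → departure 00:39 UTC on May 1.
Ravensport is UTC+4:00: 00:39 + 4:00 = 04:39 on May 1.

04:39 on May 1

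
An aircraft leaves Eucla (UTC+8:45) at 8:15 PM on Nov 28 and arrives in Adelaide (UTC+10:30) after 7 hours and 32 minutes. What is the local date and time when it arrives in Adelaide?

5:32 AM on Nov 29

Convert departure to UTC: 8:15 PM − 8:45 = 11:30 AM UTC on Nov 28.
Add 7 hours 32 minutes travel time → 7:02 PM UTC.
Adelaide is UTC+10:30, so local arrival = 7:02 PM + 10:30 = 5:32 AM on Nov 29.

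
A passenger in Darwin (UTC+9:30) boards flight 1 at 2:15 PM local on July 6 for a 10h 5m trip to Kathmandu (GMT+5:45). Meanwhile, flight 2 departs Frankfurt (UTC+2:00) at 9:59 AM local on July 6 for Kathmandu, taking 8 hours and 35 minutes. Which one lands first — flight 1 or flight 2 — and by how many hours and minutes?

the first, by 1 hour 44 minutes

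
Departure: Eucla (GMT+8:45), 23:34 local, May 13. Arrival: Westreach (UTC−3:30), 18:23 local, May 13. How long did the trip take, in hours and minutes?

7 hours 4 minutes

Departure in UTC: 23:34 − 8:45 = 14:49 on May 13.
Arrival in UTC: 18:23 + 3:30 = 21:53 on May 13.
Elapsed = 21:53 − 14:49 = 7 hours 4 minutes.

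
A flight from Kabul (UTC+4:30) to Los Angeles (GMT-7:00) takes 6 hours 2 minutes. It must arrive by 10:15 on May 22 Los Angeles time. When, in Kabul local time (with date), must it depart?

15:43 on May 22

Target arrival in UTC: 10:15 + 7:00 = 17:15 on May 22.
Subtract 6 hours 2 minutes → departure 11:13 UTC on May 22.
Kabul is UTC+4:30: 11:13 + 4:30 = 15:43 on May 22.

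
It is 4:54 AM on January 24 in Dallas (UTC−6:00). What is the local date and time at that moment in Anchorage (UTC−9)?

1:54 AM on January 24

Anchorage is 3:00 behind Dallas.
Shift by the zone difference: 4:54 AM − 3:00 = 1:54 AM on Jan 24 in Anchorage.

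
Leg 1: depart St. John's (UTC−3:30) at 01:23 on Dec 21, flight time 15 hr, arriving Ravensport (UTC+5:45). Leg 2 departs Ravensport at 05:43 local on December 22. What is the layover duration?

4 hours 5 minutes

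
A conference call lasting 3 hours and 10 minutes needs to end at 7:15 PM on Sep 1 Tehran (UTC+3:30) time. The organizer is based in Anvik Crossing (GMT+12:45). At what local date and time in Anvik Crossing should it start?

1:20 AM on September 2

Target end time in UTC: 7:15 PM − 3:30 = 3:45 PM on Sep 1.
Subtract 3 hours 10 minutes → start 12:35 PM UTC on Sep 1.
Anvik Crossing is UTC+12:45: 12:35 PM + 12:45 = 1:20 AM on Sep 2.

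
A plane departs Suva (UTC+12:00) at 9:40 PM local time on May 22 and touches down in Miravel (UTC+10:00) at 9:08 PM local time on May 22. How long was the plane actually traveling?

1 hour 28 minutes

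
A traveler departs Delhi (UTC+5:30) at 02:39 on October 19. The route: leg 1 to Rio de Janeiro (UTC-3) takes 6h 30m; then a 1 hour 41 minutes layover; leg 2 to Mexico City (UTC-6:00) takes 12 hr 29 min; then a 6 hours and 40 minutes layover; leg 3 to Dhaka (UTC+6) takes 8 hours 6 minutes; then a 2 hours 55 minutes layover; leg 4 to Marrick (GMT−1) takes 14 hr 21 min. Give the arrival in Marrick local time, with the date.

00:51 on Oct 21

Convert departure to UTC: 02:39 − 5:30 = 21:09 UTC on Oct 18.
Add 6 hours 30 minutes leg 1 → 03:39 UTC (Oct 19).
Add 1 hour 41 minutes layover in Rio de Janeiro → 05:20 UTC.
Add 12 hours 29 minutes leg 2 → 17:49 UTC.
Add 6 hours 40 minutes layover in Mexico City → 00:29 UTC (Oct 20).
Add 8 hours and 6 minutes leg 3 → 08:35 UTC.
Add 2 hours 55 minutes layover in Dhaka → 11:30 UTC.
Add 14 hours 21 minutes leg 4 → 01:51 UTC (Oct 21).
Marrick is UTC−1:00, so local arrival = 01:51 − 1:00 = 00:51 on Oct 21.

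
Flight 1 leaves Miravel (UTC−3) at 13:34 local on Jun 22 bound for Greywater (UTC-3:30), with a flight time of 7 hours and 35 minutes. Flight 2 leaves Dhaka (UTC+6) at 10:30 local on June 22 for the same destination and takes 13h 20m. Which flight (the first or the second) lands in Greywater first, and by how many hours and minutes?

Flight 1 in UTC: 13:34 + 3:00 = 16:34 on Jun 22.
+7 hours 35 minutes → arrive 00:09 UTC on Jun 23.
Flight 2 in UTC: 10:30 − 6:00 = 04:30 on Jun 22.
+13 hours and 20 minutes → arrive 17:50 UTC on Jun 22.
Flight 2 lands earlier by 6 hours 19 minutes.

the second, by 6 hours 19 minutes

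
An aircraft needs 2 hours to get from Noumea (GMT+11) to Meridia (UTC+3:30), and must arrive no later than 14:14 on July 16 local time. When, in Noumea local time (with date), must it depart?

19:44 on July 16

Target arrival in UTC: 14:14 − 3:30 = 10:44 on Jul 16.
Subtract 2 hours → departure 08:44 UTC on Jul 16.
Noumea is UTC+11:00: 08:44 + 11:00 = 19:44 on Jul 16.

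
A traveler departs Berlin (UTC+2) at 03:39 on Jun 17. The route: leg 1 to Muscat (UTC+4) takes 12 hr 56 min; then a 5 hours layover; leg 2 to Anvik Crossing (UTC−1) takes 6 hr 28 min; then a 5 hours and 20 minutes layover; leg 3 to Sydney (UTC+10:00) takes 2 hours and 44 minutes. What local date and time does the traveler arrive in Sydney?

20:07 on June 18

Convert departure to UTC: 03:39 − 2:00 = 01:39 UTC on Jun 17.
Add 12 hours 56 minutes leg 1 → 14:35 UTC.
Add 5 hours layover in Muscat → 19:35 UTC.
Add 6 hours and 28 minutes leg 2 → 02:03 UTC (Jun 18).
Add 5 hours 20 minutes layover in Anvik Crossing → 07:23 UTC.
Add 2 hours and 44 minutes leg 3 → 10:07 UTC.
Sydney is UTC+10:00, so local arrival = 10:07 + 10:00 = 20:07 on Jun 18.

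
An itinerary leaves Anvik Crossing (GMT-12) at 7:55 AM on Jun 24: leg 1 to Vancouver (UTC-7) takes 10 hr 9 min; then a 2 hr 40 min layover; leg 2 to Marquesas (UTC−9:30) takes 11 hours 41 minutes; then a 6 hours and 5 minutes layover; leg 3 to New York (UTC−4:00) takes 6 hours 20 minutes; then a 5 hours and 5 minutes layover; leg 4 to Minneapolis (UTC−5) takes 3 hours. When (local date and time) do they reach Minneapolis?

11:55 AM on Jun 26

Convert departure to UTC: 7:55 AM + 12:00 = 7:55 PM UTC on Jun 24.
Add 10 hours 9 minutes leg 1 → 6:04 AM UTC (Jun 25).
Add 2 hours 40 minutes layover in Vancouver → 8:44 AM UTC.
Add 11 hours 41 minutes leg 2 → 8:25 PM UTC.
Add 6 hours and 5 minutes layover in Marquesas → 2:30 AM UTC (Jun 26).
Add 6 hours 20 minutes leg 3 → 8:50 AM UTC.
Add 5 hours 5 minutes layover in New York → 1:55 PM UTC.
Add 3 hours leg 4 → 4:55 PM UTC.
Minneapolis is UTC−5:00, so local arrival = 4:55 PM − 5:00 = 11:55 AM on Jun 26.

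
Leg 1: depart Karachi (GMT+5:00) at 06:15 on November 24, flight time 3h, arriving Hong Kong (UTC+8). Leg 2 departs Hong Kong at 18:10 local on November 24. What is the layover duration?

Convert departure to UTC: 06:15 − 5:00 = 01:15 UTC on Nov 24.
Add 3 hours flight time → 04:15 UTC.
Hong Kong is UTC+8:00, so local arrival = 04:15 + 8:00 = 12:15 on Nov 24.
Layover = 18:10 − 12:15 = 5 hours 55 minutes.

5 hours 55 minutes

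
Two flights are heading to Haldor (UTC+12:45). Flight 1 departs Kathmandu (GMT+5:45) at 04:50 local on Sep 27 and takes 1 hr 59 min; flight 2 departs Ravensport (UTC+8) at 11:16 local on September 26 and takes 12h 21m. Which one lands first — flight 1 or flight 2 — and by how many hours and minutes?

the second, by 9 hours 27 minutes

Flight 1 in UTC: 04:50 − 5:45 = 23:05 on Sep 26.
+1 hour and 59 minutes → arrive 01:04 UTC on Sep 27.
Flight 2 in UTC: 11:16 − 8:00 = 03:16 on Sep 26.
+12 hours and 21 minutes → arrive 15:37 UTC on Sep 26.
Flight 2 lands earlier by 9 hours 27 minutes.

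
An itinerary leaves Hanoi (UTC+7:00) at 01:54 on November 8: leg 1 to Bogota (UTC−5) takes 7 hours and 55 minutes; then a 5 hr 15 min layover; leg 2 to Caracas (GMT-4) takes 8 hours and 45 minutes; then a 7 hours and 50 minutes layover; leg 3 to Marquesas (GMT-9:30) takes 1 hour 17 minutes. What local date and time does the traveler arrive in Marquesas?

Convert departure to UTC: 01:54 − 7:00 = 18:54 UTC on Nov 7.
Add 7 hours 55 minutes leg 1 → 02:49 UTC (Nov 8).
Add 5 hours and 15 minutes layover in Bogota → 08:04 UTC.
Add 8 hours and 45 minutes leg 2 → 16:49 UTC.
Add 7 hours and 50 minutes layover in Caracas → 00:39 UTC (Nov 9).
Add 1 hour and 17 minutes leg 3 → 01:56 UTC.
Marquesas is UTC−9:30, so local arrival = 01:56 − 9:30 = 16:26 on Nov 8.

16:26 on Nov 8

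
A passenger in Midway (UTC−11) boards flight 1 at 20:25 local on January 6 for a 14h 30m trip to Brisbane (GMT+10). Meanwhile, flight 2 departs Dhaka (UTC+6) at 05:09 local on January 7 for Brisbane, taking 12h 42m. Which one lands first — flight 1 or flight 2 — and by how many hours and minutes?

Flight 1 in UTC: 20:25 + 11:00 = 07:25 on Jan 7.
+14 hours 30 minutes → arrive 21:55 UTC on Jan 7.
Flight 2 in UTC: 05:09 − 6:00 = 23:09 on Jan 6.
+12 hours and 42 minutes → arrive 11:51 UTC on Jan 7.
Flight 2 lands earlier by 10 hours 4 minutes.

the second, by 10 hours 4 minutes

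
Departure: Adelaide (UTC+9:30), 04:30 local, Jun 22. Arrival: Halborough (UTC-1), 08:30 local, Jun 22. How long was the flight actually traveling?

14 hours 30 minutes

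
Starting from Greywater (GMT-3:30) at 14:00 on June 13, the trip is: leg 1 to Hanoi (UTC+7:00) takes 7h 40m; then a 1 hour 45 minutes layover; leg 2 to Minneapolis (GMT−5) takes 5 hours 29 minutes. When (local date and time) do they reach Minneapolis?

Convert departure to UTC: 14:00 + 3:30 = 17:30 UTC on Jun 13.
Add 7 hours 40 minutes leg 1 → 01:10 UTC (Jun 14).
Add 1 hour 45 minutes layover in Hanoi → 02:55 UTC.
Add 5 hours and 29 minutes leg 2 → 08:24 UTC.
Minneapolis is UTC−5:00, so local arrival = 08:24 − 5:00 = 03:24 on Jun 14.

03:24 on June 14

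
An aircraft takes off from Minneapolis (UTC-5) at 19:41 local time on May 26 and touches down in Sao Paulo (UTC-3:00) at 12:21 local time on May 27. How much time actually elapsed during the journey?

Sao Paulo is 2:00 ahead of Minneapolis.
Clock-face elapsed time (ignoring zones) is 16 hours 40 minutes.
Actual elapsed = 16 hours 40 minutes − 2:00 = 14 hours 40 minutes.

14 hours 40 minutes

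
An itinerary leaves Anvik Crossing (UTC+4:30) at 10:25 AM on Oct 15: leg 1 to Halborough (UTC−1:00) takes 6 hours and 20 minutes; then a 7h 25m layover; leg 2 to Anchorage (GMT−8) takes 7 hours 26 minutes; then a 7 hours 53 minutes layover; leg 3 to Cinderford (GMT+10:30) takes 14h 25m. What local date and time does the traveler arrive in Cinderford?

Convert departure to UTC: 10:25 AM − 4:30 = 5:55 AM UTC on Oct 15.
Add 6 hours 20 minutes leg 1 → 12:15 PM UTC.
Add 7 hours 25 minutes layover in Halborough → 7:40 PM UTC.
Add 7 hours 26 minutes leg 2 → 3:06 AM UTC (Oct 16).
Add 7 hours 53 minutes layover in Anchorage → 10:59 AM UTC.
Add 14 hours and 25 minutes leg 3 → 1:24 AM UTC (Oct 17).
Cinderford is UTC+10:30, so local arrival = 1:24 AM + 10:30 = 11:54 AM on Oct 17.

11:54 AM on Oct 17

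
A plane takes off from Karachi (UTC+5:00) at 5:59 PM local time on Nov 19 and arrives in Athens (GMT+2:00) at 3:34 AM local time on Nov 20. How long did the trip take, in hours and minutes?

12 hours 35 minutes

Departure in UTC: 5:59 PM − 5:00 = 12:59 PM on Nov 19.
Arrival in UTC: 3:34 AM − 2:00 = 1:34 AM on Nov 20.
Elapsed = 1:34 AM − 12:59 PM (+1 day) = 12 hours 35 minutes.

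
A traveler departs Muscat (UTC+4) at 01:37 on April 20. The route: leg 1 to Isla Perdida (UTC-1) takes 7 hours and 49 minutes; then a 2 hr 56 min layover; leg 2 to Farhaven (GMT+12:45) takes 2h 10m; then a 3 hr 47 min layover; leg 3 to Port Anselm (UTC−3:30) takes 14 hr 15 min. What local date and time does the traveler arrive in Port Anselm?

Convert departure to UTC: 01:37 − 4:00 = 21:37 UTC on Apr 19.
Add 7 hours and 49 minutes leg 1 → 05:26 UTC (Apr 20).
Add 2 hours and 56 minutes layover in Isla Perdida → 08:22 UTC.
Add 2 hours 10 minutes leg 2 → 10:32 UTC.
Add 3 hours 47 minutes layover in Farhaven → 14:19 UTC.
Add 14 hours 15 minutes leg 3 → 04:34 UTC (Apr 21).
Port Anselm is UTC−3:30, so local arrival = 04:34 − 3:30 = 01:04 on Apr 21.

01:04 on April 21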